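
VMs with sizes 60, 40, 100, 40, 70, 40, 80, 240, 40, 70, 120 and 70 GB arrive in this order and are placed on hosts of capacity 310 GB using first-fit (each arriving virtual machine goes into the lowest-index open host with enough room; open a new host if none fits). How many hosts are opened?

  60 → host 1 (new)  [load 60/310]
  40 → host 1  [load 100/310]
  100 → host 1  [load 200/310]
  40 → host 1  [load 240/310]
  70 → host 1  [load 310/310]
  40 → host 2 (new)  [load 40/310]
  80 → host 2  [load 120/310]
  240 → host 3 (new)  [load 240/310]
  40 → host 2  [load 160/310]
  70 → host 2  [load 230/310]
  120 → host 4 (new)  [load 120/310]
  70 → host 2  [load 300/310]
4 hosts opened.

4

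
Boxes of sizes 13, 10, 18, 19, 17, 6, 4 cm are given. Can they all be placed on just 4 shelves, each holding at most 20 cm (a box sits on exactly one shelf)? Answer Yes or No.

Total = 87 cm; ⌈87/20⌉ = 5.
At least 5 shelves are required, but only 4 are allowed.

No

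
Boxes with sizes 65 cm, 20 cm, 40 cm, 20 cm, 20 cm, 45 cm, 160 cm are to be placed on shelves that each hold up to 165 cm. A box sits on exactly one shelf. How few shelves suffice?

Total = 160 + 65 + 45 + 40 + 20 + 20 + 20 = 370 cm.
Lower bound: ⌈370/165⌉ = 3 shelves.
A packing using 3 shelves:
  shelf 1: 160 = 160
  shelf 2: 65 + 45 + 40 = 150
  shelf 3: 20 + 20 + 20 = 60
This matches the lower bound, so 3 is optimal.

3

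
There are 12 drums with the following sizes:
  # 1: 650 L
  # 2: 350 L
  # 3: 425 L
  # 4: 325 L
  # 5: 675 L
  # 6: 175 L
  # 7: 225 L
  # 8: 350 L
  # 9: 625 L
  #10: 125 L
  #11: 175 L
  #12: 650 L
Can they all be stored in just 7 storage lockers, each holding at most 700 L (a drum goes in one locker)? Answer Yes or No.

No

Total = 4750 L; ⌈4750/700⌉ = 7.
The bound of 7 does not rule out 7, but exhaustive search shows no assignment into 7 storage lockers of capacity 700 L exists — the minimum is 8.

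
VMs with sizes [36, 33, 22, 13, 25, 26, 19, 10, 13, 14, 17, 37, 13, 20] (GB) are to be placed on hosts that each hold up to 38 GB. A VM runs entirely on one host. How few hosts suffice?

Total = 37 + 36 + 33 + 26 + 25 + 22 + 20 + 19 + 17 + 14 + 13 + 13 + 13 + 10 = 298 GB.
Lower bound: ⌈298/38⌉ = 8 hosts.
A packing using 9 hosts:
  host 1: 37 = 37
  host 2: 36 = 36
  host 3: 33 = 33
  host 4: 26 + 10 = 36
  host 5: 25 + 13 = 38
  host 6: 22 + 14 = 36
  host 7: 20 + 17 = 37
  host 8: 19 + 13 = 32
  host 9: 13 = 13
No arrangement into 8 hosts stays within capacity, so 9 is optimal.

9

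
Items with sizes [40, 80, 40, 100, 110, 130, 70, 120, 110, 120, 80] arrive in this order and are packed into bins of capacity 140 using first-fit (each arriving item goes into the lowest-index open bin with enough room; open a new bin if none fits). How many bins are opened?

9

  40 → bin 1 (new)  [load 40/140]
  80 → bin 1  [load 120/140]
  40 → bin 2 (new)  [load 40/140]
  100 → bin 2  [load 140/140]
  110 → bin 3 (new)  [load 110/140]
  130 → bin 4 (new)  [load 130/140]
  70 → bin 5 (new)  [load 70/140]
  120 → bin 6 (new)  [load 120/140]
  110 → bin 7 (new)  [load 110/140]
  120 → bin 8 (new)  [load 120/140]
  80 → bin 9 (new)  [load 80/140]
9 bins opened.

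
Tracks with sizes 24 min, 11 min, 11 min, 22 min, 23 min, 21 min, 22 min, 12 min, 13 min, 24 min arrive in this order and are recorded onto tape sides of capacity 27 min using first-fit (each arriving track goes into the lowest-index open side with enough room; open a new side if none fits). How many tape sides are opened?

  24 → side 1 (new)  [load 24/27]
  11 → side 2 (new)  [load 11/27]
  11 → side 2  [load 22/27]
  22 → side 3 (new)  [load 22/27]
  23 → side 4 (new)  [load 23/27]
  21 → side 5 (new)  [load 21/27]
  22 → side 6 (new)  [load 22/27]
  12 → side 7 (new)  [load 12/27]
  13 → side 7  [load 25/27]
  24 → side 8 (new)  [load 24/27]
8 tape sides opened.

8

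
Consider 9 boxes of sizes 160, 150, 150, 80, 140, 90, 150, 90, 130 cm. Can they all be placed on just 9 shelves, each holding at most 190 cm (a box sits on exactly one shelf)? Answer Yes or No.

A valid assignment using 8 shelves:
  shelf 1: 160 = 160
  shelf 2: 150 = 150
  shelf 3: 150 = 150
  shelf 4: 150 = 150
  shelf 5: 140 = 140
  shelf 6: 130 = 130
  shelf 7: 90 + 90 = 180
  shelf 8: 80 = 80
That uses only 8 ≤ 9, so 9 shelves are enough.

Yes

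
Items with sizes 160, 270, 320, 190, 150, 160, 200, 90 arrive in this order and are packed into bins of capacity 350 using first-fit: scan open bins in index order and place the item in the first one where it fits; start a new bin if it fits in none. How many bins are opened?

5

  160 → bin 1 (new)  [load 160/350]
  270 → bin 2 (new)  [load 270/350]
  320 → bin 3 (new)  [load 320/350]
  190 → bin 1  [load 350/350]
  150 → bin 4 (new)  [load 150/350]
  160 → bin 4  [load 310/350]
  200 → bin 5 (new)  [load 200/350]
  90 → bin 5  [load 290/350]
5 bins opened.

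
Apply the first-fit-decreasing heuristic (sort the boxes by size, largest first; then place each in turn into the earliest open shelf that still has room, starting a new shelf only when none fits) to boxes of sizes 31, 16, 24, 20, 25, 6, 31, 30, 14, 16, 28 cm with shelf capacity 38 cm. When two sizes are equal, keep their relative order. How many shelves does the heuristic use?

8

Sorted descending: 31, 31, 30, 28, 25, 24, 20, 16, 16, 14, 6.
  31 → shelf 1 (new)  [load 31/38]
  31 → shelf 2 (new)  [load 31/38]
  30 → shelf 3 (new)  [load 30/38]
  28 → shelf 4 (new)  [load 28/38]
  25 → shelf 5 (new)  [load 25/38]
  24 → shelf 6 (new)  [load 24/38]
  20 → shelf 7 (new)  [load 20/38]
  16 → shelf 7  [load 36/38]
  16 → shelf 8 (new)  [load 16/38]
  14 → shelf 6  [load 38/38]
  6 → shelf 1  [load 37/38]
8 shelves opened.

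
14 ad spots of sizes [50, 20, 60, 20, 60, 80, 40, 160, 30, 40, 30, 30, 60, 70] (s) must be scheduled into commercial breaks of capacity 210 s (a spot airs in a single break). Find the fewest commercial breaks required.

Total = 160 + 80 + 70 + 60 + 60 + 60 + 50 + 40 + 40 + 30 + 30 + 30 + 20 + 20 = 750 s.
Lower bound: ⌈750/210⌉ = 4 commercial breaks.
A packing using 4 commercial breaks:
  break 1: 160 + 50 = 210
  break 2: 80 + 70 + 60 = 210
  break 3: 60 + 60 + 40 + 40 = 200
  break 4: 30 + 30 + 30 + 20 + 20 = 130
This matches the lower bound, so 4 is optimal.

4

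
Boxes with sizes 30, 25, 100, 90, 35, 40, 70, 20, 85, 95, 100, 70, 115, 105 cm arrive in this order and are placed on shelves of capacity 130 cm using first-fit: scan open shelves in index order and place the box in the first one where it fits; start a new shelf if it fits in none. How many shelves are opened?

10

  30 → shelf 1 (new)  [load 30/130]
  25 → shelf 1  [load 55/130]
  100 → shelf 2 (new)  [load 100/130]
  90 → shelf 3 (new)  [load 90/130]
  35 → shelf 1  [load 90/130]
  40 → shelf 1  [load 130/130]
  70 → shelf 4 (new)  [load 70/130]
  20 → shelf 2  [load 120/130]
  85 → shelf 5 (new)  [load 85/130]
  95 → shelf 6 (new)  [load 95/130]
  100 → shelf 7 (new)  [load 100/130]
  70 → shelf 8 (new)  [load 70/130]
  115 → shelf 9 (new)  [load 115/130]
  105 → shelf 10 (new)  [load 105/130]
10 shelves opened.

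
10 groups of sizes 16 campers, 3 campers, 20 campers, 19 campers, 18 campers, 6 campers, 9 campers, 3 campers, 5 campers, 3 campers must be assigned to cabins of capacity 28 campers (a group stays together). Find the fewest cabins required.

Total = 20 + 19 + 18 + 16 + 9 + 6 + 5 + 3 + 3 + 3 = 102 campers.
Lower bound: ⌈102/28⌉ = 4 cabins.
A packing using 4 cabins:
  cabin 1: 20 + 6 = 26
  cabin 2: 19 + 9 = 28
  cabin 3: 18 + 5 + 3 = 26
  cabin 4: 16 + 3 + 3 = 22
This matches the lower bound, so 4 is optimal.

4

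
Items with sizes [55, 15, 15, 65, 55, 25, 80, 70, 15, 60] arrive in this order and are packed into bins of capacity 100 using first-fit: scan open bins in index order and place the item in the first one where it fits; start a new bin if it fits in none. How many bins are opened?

6

  55 → bin 1 (new)  [load 55/100]
  15 → bin 1  [load 70/100]
  15 → bin 1  [load 85/100]
  65 → bin 2 (new)  [load 65/100]
  55 → bin 3 (new)  [load 55/100]
  25 → bin 2  [load 90/100]
  80 → bin 4 (new)  [load 80/100]
  70 → bin 5 (new)  [load 70/100]
  15 → bin 1  [load 100/100]
  60 → bin 6 (new)  [load 60/100]
6 bins opened.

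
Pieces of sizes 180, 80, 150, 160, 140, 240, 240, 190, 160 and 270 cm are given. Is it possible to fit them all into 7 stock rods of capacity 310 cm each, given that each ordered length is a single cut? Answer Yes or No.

A valid assignment using 7 stock rods:
  stock rod 1: 270 = 270
  stock rod 2: 240 = 240
  stock rod 3: 240 = 240
  stock rod 4: 190 + 80 = 270
  stock rod 5: 180 = 180
  stock rod 6: 160 + 150 = 310
  stock rod 7: 160 + 140 = 300
Every load is within 310 cm, so 7 stock rods suffice.

Yes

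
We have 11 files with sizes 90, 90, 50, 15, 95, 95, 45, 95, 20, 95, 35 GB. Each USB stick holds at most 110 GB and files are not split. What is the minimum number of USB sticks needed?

Total = 95 + 95 + 95 + 95 + 90 + 90 + 50 + 45 + 35 + 20 + 15 = 725 GB.
Lower bound: ⌈725/110⌉ = 7 USB sticks.
A packing using 8 USB sticks:
  USB stick 1: 95 + 15 = 110
  USB stick 2: 95 = 95
  USB stick 3: 95 = 95
  USB stick 4: 95 = 95
  USB stick 5: 90 + 20 = 110
  USB stick 6: 90 = 90
  USB stick 7: 50 + 45 = 95
  USB stick 8: 35 = 35
No arrangement into 7 USB sticks stays within capacity, so 8 is optimal.

8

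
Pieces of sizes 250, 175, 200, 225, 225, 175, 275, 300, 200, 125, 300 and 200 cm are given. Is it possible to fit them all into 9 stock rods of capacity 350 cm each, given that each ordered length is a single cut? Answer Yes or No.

Total = 2650 cm; ⌈2650/350⌉ = 8.
9 pieces each exceed half the capacity and cannot share a stock rod, forcing at least 9 stock rods.
The bound of 9 does not rule out 9, but exhaustive search shows no assignment into 9 stock rods of capacity 350 cm exists — the minimum is 10.

No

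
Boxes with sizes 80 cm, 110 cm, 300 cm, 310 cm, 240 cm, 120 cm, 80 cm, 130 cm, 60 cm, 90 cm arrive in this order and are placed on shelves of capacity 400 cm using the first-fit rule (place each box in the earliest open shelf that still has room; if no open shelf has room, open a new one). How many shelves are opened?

4

  80 → shelf 1 (new)  [load 80/400]
  110 → shelf 1  [load 190/400]
  300 → shelf 2 (new)  [load 300/400]
  310 → shelf 3 (new)  [load 310/400]
  240 → shelf 4 (new)  [load 240/400]
  120 → shelf 1  [load 310/400]
  80 → shelf 1  [load 390/400]
  130 → shelf 4  [load 370/400]
  60 → shelf 2  [load 360/400]
  90 → shelf 3  [load 400/400]
4 shelves opened.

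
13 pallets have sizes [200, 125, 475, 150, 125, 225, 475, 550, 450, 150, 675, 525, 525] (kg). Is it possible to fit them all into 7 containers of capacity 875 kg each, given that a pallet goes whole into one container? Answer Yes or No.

A valid assignment using 7 containers:
  container 1: 675 + 200 = 875
  container 2: 550 + 225 = 775
  container 3: 525 + 150 + 150 = 825
  container 4: 525 + 125 + 125 = 775
  container 5: 475 = 475
  container 6: 475 = 475
  container 7: 450 = 450
Every load is within 875 kg, so 7 containers suffice.

Yes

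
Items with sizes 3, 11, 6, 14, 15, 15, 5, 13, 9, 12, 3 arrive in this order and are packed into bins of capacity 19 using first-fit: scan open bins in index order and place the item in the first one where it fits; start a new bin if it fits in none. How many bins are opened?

7

  3 → bin 1 (new)  [load 3/19]
  11 → bin 1  [load 14/19]
  6 → bin 2 (new)  [load 6/19]
  14 → bin 3 (new)  [load 14/19]
  15 → bin 4 (new)  [load 15/19]
  15 → bin 5 (new)  [load 15/19]
  5 → bin 1  [load 19/19]
  13 → bin 2  [load 19/19]
  9 → bin 6 (new)  [load 9/19]
  12 → bin 7 (new)  [load 12/19]
  3 → bin 3  [load 17/19]
7 bins opened.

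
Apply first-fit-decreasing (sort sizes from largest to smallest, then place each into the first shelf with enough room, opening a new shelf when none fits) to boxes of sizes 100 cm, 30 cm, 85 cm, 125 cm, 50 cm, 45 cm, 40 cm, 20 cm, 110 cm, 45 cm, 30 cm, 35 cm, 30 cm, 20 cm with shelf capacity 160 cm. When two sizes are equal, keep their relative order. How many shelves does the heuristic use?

Sorted descending: 125, 110, 100, 85, 50, 45, 45, 40, 35, 30, 30, 30, 20, 20.
  125 → shelf 1 (new)  [load 125/160]
  110 → shelf 2 (new)  [load 110/160]
  100 → shelf 3 (new)  [load 100/160]
  85 → shelf 4 (new)  [load 85/160]
  50 → shelf 2  [load 160/160]
  45 → shelf 3  [load 145/160]
  45 → shelf 4  [load 130/160]
  40 → shelf 5 (new)  [load 40/160]
  35 → shelf 1  [load 160/160]
  30 → shelf 4  [load 160/160]
  30 → shelf 5  [load 70/160]
  30 → shelf 5  [load 100/160]
  20 → shelf 5  [load 120/160]
  20 → shelf 5  [load 140/160]
5 shelves opened.

5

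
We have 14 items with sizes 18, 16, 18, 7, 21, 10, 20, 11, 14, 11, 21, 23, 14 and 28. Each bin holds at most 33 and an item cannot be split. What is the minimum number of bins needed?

8

Total = 28 + 23 + 21 + 21 + 20 + 18 + 18 + 16 + 14 + 14 + 11 + 11 + 10 + 7 = 232.
Lower bound: ⌈232/33⌉ = 8 bins.
A packing using 8 bins:
  bin 1: 28 = 28
  bin 2: 23 + 10 = 33
  bin 3: 21 + 11 = 32
  bin 4: 21 + 11 = 32
  bin 5: 20 + 7 = 27
  bin 6: 18 + 14 = 32
  bin 7: 18 + 14 = 32
  bin 8: 16 = 16
This matches the lower bound, so 8 is optimal.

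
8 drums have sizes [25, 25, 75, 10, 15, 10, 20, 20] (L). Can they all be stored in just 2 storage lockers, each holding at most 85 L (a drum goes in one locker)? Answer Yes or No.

No

Total = 200 L; ⌈200/85⌉ = 3.
At least 3 storage lockers are required, but only 2 are allowed.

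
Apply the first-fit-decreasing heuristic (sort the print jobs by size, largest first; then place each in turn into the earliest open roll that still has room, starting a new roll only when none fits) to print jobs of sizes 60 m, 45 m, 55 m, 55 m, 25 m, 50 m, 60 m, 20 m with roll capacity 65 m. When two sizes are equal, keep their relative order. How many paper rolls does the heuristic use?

7

Sorted descending: 60, 60, 55, 55, 50, 45, 25, 20.
  60 → roll 1 (new)  [load 60/65]
  60 → roll 2 (new)  [load 60/65]
  55 → roll 3 (new)  [load 55/65]
  55 → roll 4 (new)  [load 55/65]
  50 → roll 5 (new)  [load 50/65]
  45 → roll 6 (new)  [load 45/65]
  25 → roll 7 (new)  [load 25/65]
  20 → roll 6  [load 65/65]
7 paper rolls opened.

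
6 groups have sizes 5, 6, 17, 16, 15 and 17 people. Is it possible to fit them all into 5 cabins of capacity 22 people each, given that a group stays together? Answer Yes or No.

Yes

A valid assignment using 4 cabins:
  cabin 1: 17 + 5 = 22
  cabin 2: 17 = 17
  cabin 3: 16 + 6 = 22
  cabin 4: 15 = 15
That uses only 4 ≤ 5, so 5 cabins are enough.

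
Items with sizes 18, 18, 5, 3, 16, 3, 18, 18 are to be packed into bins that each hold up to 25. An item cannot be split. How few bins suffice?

Total = 18 + 18 + 18 + 18 + 16 + 5 + 3 + 3 = 99.
Lower bound: ⌈99/25⌉ = 4 bins.
Also, 5 items each exceed 25/2, and no two of those can share a bin, so at least 5 bins are needed.
A packing using 5 bins:
  bin 1: 18 + 5 = 23
  bin 2: 18 + 3 + 3 = 24
  bin 3: 18 = 18
  bin 4: 18 = 18
  bin 5: 16 = 16
This matches the lower bound, so 5 is optimal.

5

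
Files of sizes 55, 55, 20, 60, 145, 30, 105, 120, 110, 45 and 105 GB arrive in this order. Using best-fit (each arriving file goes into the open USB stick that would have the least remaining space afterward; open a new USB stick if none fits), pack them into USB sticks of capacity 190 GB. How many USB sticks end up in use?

6

  55 → USB stick 1 (new)  [load 55/190]
  55 → USB stick 1  [load 110/190]
  20 → USB stick 1  [load 130/190]
  60 → USB stick 1  [load 190/190]
  145 → USB stick 2 (new)  [load 145/190]
  30 → USB stick 2  [load 175/190]
  105 → USB stick 3 (new)  [load 105/190]
  120 → USB stick 4 (new)  [load 120/190]
  110 → USB stick 5 (new)  [load 110/190]
  45 → USB stick 4  [load 165/190]
  105 → USB stick 6 (new)  [load 105/190]
6 USB sticks opened.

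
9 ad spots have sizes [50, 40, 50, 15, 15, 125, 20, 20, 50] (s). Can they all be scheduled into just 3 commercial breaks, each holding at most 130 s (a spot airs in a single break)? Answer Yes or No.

A valid assignment using 3 commercial breaks:
  break 1: 125 = 125
  break 2: 50 + 50 + 15 + 15 = 130
  break 3: 50 + 40 + 20 + 20 = 130
Every load is within 130 s, so 3 commercial breaks suffice.

Yes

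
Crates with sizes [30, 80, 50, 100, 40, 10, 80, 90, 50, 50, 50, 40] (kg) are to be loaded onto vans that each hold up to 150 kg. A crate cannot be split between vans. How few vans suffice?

Total = 100 + 90 + 80 + 80 + 50 + 50 + 50 + 50 + 40 + 40 + 30 + 10 = 670 kg.
Lower bound: ⌈670/150⌉ = 5 vans.
A packing using 5 vans:
  van 1: 100 + 50 = 150
  van 2: 90 + 50 + 10 = 150
  van 3: 80 + 50 = 130
  van 4: 80 + 50 = 130
  van 5: 40 + 40 + 30 = 110
This matches the lower bound, so 5 is optimal.

5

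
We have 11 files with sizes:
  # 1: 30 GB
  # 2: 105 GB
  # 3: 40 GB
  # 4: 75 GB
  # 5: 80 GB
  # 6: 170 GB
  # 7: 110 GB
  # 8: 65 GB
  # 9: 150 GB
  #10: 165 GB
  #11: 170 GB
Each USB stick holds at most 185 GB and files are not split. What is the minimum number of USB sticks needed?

7

Total = 170 + 170 + 165 + 150 + 110 + 105 + 80 + 75 + 65 + 40 + 30 = 1160 GB.
Lower bound: ⌈1160/185⌉ = 7 USB sticks.
A packing using 7 USB sticks:
  USB stick 1: 170 = 170
  USB stick 2: 170 = 170
  USB stick 3: 165 = 165
  USB stick 4: 150 + 30 = 180
  USB stick 5: 110 + 75 = 185
  USB stick 6: 105 + 80 = 185
  USB stick 7: 65 + 40 = 105
This matches the lower bound, so 7 is optimal.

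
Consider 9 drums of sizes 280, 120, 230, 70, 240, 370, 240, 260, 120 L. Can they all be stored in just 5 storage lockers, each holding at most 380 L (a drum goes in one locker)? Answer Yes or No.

No

Total = 1930 L; ⌈1930/380⌉ = 6.
At least 6 storage lockers are required, but only 5 are allowed.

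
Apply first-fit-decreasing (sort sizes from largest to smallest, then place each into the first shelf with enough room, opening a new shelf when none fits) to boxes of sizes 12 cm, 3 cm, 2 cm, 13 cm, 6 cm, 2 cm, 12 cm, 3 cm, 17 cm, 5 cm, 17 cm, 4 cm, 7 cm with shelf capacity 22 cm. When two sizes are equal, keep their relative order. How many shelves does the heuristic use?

Sorted descending: 17, 17, 13, 12, 12, 7, 6, 5, 4, 3, 3, 2, 2.
  17 → shelf 1 (new)  [load 17/22]
  17 → shelf 2 (new)  [load 17/22]
  13 → shelf 3 (new)  [load 13/22]
  12 → shelf 4 (new)  [load 12/22]
  12 → shelf 5 (new)  [load 12/22]
  7 → shelf 3  [load 20/22]
  6 → shelf 4  [load 18/22]
  5 → shelf 1  [load 22/22]
  4 → shelf 2  [load 21/22]
  3 → shelf 4  [load 21/22]
  3 → shelf 5  [load 15/22]
  2 → shelf 3  [load 22/22]
  2 → shelf 5  [load 17/22]
5 shelves opened.

5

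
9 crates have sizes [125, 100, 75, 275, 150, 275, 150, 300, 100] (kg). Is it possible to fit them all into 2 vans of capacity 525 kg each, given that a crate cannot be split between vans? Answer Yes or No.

No

Total = 1550 kg; ⌈1550/525⌉ = 3.
At least 3 vans are required, but only 2 are allowed.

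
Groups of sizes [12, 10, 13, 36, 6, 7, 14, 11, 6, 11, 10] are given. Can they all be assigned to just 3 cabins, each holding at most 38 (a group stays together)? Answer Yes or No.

No

Total = 136; ⌈136/38⌉ = 4.
At least 4 cabins are required, but only 3 are allowed.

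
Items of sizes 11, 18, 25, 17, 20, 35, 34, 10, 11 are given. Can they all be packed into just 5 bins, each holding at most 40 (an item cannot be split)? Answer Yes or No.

Yes

A valid assignment using 5 bins:
  bin 1: 35 = 35
  bin 2: 34 = 34
  bin 3: 25 + 11 = 36
  bin 4: 20 + 18 = 38
  bin 5: 17 + 11 + 10 = 38
Every load is within 40, so 5 bins suffice.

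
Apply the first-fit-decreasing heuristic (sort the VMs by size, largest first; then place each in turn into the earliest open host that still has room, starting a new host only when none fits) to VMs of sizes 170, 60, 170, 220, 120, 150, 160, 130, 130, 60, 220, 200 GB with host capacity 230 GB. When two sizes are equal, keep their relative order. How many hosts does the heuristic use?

10

Sorted descending: 220, 220, 200, 170, 170, 160, 150, 130, 130, 120, 60, 60.
  220 → host 1 (new)  [load 220/230]
  220 → host 2 (new)  [load 220/230]
  200 → host 3 (new)  [load 200/230]
  170 → host 4 (new)  [load 170/230]
  170 → host 5 (new)  [load 170/230]
  160 → host 6 (new)  [load 160/230]
  150 → host 7 (new)  [load 150/230]
  130 → host 8 (new)  [load 130/230]
  130 → host 9 (new)  [load 130/230]
  120 → host 10 (new)  [load 120/230]
  60 → host 4  [load 230/230]
  60 → host 5  [load 230/230]
10 hosts opened.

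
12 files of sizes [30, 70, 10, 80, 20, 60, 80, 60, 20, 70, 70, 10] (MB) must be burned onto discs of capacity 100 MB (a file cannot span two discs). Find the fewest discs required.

7

Total = 80 + 80 + 70 + 70 + 70 + 60 + 60 + 30 + 20 + 20 + 10 + 10 = 580 MB.
Lower bound: ⌈580/100⌉ = 6 discs.
Also, 7 files each exceed 50 MB, and no two of those can share a disc, so at least 7 discs are needed.
A packing using 7 discs:
  disc 1: 80 + 20 = 100
  disc 2: 80 + 20 = 100
  disc 3: 70 + 30 = 100
  disc 4: 70 + 10 + 10 = 90
  disc 5: 70 = 70
  disc 6: 60 = 60
  disc 7: 60 = 60
This matches the lower bound, so 7 is optimal.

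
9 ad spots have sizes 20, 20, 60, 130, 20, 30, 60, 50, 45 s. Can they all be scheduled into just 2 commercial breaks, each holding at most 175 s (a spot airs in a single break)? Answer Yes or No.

Total = 435 s; ⌈435/175⌉ = 3.
At least 3 commercial breaks are required, but only 2 are allowed.

No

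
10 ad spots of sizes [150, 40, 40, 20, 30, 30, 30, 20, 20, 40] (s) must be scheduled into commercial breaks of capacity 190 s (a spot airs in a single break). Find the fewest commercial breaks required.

Total = 150 + 40 + 40 + 40 + 30 + 30 + 30 + 20 + 20 + 20 = 420 s.
Lower bound: ⌈420/190⌉ = 3 commercial breaks.
A packing using 3 commercial breaks:
  break 1: 150 + 40 = 190
  break 2: 40 + 40 + 30 + 30 + 30 + 20 = 190
  break 3: 20 + 20 = 40
This matches the lower bound, so 3 is optimal.

3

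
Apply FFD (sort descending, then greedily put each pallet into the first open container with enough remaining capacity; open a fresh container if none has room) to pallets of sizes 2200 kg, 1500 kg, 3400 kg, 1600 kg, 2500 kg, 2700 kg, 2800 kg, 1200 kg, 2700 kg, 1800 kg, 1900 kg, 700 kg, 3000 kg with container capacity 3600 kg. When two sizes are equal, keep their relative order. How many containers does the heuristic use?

9

Sorted descending: 3400, 3000, 2800, 2700, 2700, 2500, 2200, 1900, 1800, 1600, 1500, 1200, 700.
  3400 → container 1 (new)  [load 3400/3600]
  3000 → container 2 (new)  [load 3000/3600]
  2800 → container 3 (new)  [load 2800/3600]
  2700 → container 4 (new)  [load 2700/3600]
  2700 → container 5 (new)  [load 2700/3600]
  2500 → container 6 (new)  [load 2500/3600]
  2200 → container 7 (new)  [load 2200/3600]
  1900 → container 8 (new)  [load 1900/3600]
  1800 → container 9 (new)  [load 1800/3600]
  1600 → container 8  [load 3500/3600]
  1500 → container 9  [load 3300/3600]
  1200 → container 7  [load 3400/3600]
  700 → container 3  [load 3500/3600]
9 containers opened.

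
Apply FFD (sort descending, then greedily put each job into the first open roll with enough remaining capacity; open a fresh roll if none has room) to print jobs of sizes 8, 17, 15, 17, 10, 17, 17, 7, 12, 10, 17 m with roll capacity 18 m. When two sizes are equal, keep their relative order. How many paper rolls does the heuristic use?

Sorted descending: 17, 17, 17, 17, 17, 15, 12, 10, 10, 8, 7.
  17 → roll 1 (new)  [load 17/18]
  17 → roll 2 (new)  [load 17/18]
  17 → roll 3 (new)  [load 17/18]
  17 → roll 4 (new)  [load 17/18]
  17 → roll 5 (new)  [load 17/18]
  15 → roll 6 (new)  [load 15/18]
  12 → roll 7 (new)  [load 12/18]
  10 → roll 8 (new)  [load 10/18]
  10 → roll 9 (new)  [load 10/18]
  8 → roll 8  [load 18/18]
  7 → roll 9  [load 17/18]
9 paper rolls opened.

9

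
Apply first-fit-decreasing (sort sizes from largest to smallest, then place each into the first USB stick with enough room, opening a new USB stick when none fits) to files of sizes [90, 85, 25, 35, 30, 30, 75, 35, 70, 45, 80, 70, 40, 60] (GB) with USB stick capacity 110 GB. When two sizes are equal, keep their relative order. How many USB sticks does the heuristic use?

Sorted descending: 90, 85, 80, 75, 70, 70, 60, 45, 40, 35, 35, 30, 30, 25.
  90 → USB stick 1 (new)  [load 90/110]
  85 → USB stick 2 (new)  [load 85/110]
  80 → USB stick 3 (new)  [load 80/110]
  75 → USB stick 4 (new)  [load 75/110]
  70 → USB stick 5 (new)  [load 70/110]
  70 → USB stick 6 (new)  [load 70/110]
  60 → USB stick 7 (new)  [load 60/110]
  45 → USB stick 7  [load 105/110]
  40 → USB stick 5  [load 110/110]
  35 → USB stick 4  [load 110/110]
  35 → USB stick 6  [load 105/110]
  30 → USB stick 3  [load 110/110]
  30 → USB stick 8 (new)  [load 30/110]
  25 → USB stick 2  [load 110/110]
8 USB sticks opened.

8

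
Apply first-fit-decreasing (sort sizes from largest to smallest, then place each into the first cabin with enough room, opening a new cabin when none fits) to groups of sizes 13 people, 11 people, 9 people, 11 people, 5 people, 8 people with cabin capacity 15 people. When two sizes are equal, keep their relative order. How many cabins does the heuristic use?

5

Sorted descending: 13, 11, 11, 9, 8, 5.
  13 → cabin 1 (new)  [load 13/15]
  11 → cabin 2 (new)  [load 11/15]
  11 → cabin 3 (new)  [load 11/15]
  9 → cabin 4 (new)  [load 9/15]
  8 → cabin 5 (new)  [load 8/15]
  5 → cabin 4  [load 14/15]
5 cabins opened.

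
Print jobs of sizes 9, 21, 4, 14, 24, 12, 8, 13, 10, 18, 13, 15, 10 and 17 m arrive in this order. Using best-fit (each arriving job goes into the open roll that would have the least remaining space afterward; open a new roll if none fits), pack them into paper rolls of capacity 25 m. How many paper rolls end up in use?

  9 → roll 1 (new)  [load 9/25]
  21 → roll 2 (new)  [load 21/25]
  4 → roll 2  [load 25/25]
  14 → roll 1  [load 23/25]
  24 → roll 3 (new)  [load 24/25]
  12 → roll 4 (new)  [load 12/25]
  8 → roll 4  [load 20/25]
  13 → roll 5 (new)  [load 13/25]
  10 → roll 5  [load 23/25]
  18 → roll 6 (new)  [load 18/25]
  13 → roll 7 (new)  [load 13/25]
  15 → roll 8 (new)  [load 15/25]
  10 → roll 8  [load 25/25]
  17 → roll 9 (new)  [load 17/25]
9 paper rolls opened.

9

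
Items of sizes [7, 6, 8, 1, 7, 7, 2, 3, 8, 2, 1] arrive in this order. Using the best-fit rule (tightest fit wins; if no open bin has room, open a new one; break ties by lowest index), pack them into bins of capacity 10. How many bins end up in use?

  7 → bin 1 (new)  [load 7/10]
  6 → bin 2 (new)  [load 6/10]
  8 → bin 3 (new)  [load 8/10]
  1 → bin 3  [load 9/10]
  7 → bin 4 (new)  [load 7/10]
  7 → bin 5 (new)  [load 7/10]
  2 → bin 1  [load 9/10]
  3 → bin 4  [load 10/10]
  8 → bin 6 (new)  [load 8/10]
  2 → bin 6  [load 10/10]
  1 → bin 1  [load 10/10]
6 bins opened.

6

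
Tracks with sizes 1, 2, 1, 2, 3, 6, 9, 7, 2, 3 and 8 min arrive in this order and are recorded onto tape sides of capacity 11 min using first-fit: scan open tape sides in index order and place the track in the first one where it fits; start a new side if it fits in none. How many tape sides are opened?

5

  1 → side 1 (new)  [load 1/11]
  2 → side 1  [load 3/11]
  1 → side 1  [load 4/11]
  2 → side 1  [load 6/11]
  3 → side 1  [load 9/11]
  6 → side 2 (new)  [load 6/11]
  9 → side 3 (new)  [load 9/11]
  7 → side 4 (new)  [load 7/11]
  2 → side 1  [load 11/11]
  3 → side 2  [load 9/11]
  8 → side 5 (new)  [load 8/11]
5 tape sides opened.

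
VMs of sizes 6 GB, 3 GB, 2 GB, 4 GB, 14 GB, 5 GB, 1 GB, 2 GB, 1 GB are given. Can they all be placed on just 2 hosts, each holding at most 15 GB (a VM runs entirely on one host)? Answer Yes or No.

Total = 38 GB; ⌈38/15⌉ = 3.
At least 3 hosts are required, but only 2 are allowed.

No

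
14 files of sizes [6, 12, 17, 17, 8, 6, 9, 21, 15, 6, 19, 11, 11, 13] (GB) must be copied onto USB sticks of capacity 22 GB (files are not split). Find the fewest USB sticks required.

Total = 21 + 19 + 17 + 17 + 15 + 13 + 12 + 11 + 11 + 9 + 8 + 6 + 6 + 6 = 171 GB.
Lower bound: ⌈171/22⌉ = 8 USB sticks.
A packing using 9 USB sticks:
  USB stick 1: 21 = 21
  USB stick 2: 19 = 19
  USB stick 3: 17 = 17
  USB stick 4: 17 = 17
  USB stick 5: 15 + 6 = 21
  USB stick 6: 13 + 9 = 22
  USB stick 7: 12 + 8 = 20
  USB stick 8: 11 + 11 = 22
  USB stick 9: 6 + 6 = 12
No arrangement into 8 USB sticks stays within capacity, so 9 is optimal.

9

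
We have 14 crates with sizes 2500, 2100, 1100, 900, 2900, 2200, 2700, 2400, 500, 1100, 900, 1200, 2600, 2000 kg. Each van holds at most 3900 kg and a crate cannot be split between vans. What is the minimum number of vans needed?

8

Total = 2900 + 2700 + 2600 + 2500 + 2400 + 2200 + 2100 + 2000 + 1200 + 1100 + 1100 + 900 + 900 + 500 = 25100 kg.
Lower bound: ⌈25100/3900⌉ = 7 vans.
Also, 8 crates each exceed 1950 kg, and no two of those can share a van, so at least 8 vans are needed.
A packing using 8 vans:
  van 1: 2900 + 900 = 3800
  van 2: 2700 + 1200 = 3900
  van 3: 2600 + 1100 = 3700
  van 4: 2500 + 1100 = 3600
  van 5: 2400 + 900 + 500 = 3800
  van 6: 2200 = 2200
  van 7: 2100 = 2100
  van 8: 2000 = 2000
This matches the lower bound, so 8 is optimal.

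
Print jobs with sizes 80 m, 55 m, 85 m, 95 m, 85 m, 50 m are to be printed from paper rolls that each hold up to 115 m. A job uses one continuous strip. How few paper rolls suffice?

Total = 95 + 85 + 85 + 80 + 55 + 50 = 450 m.
Lower bound: ⌈450/115⌉ = 4 paper rolls.
A packing using 5 paper rolls:
  roll 1: 95 = 95
  roll 2: 85 = 85
  roll 3: 85 = 85
  roll 4: 80 = 80
  roll 5: 55 + 50 = 105
No arrangement into 4 paper rolls stays within capacity, so 5 is optimal.

5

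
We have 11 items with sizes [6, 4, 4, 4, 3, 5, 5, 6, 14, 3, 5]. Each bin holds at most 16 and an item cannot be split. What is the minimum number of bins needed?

4

Total = 14 + 6 + 6 + 5 + 5 + 5 + 4 + 4 + 4 + 3 + 3 = 59.
Lower bound: ⌈59/16⌉ = 4 bins.
A packing using 4 bins:
  bin 1: 14 = 14
  bin 2: 6 + 6 + 4 = 16
  bin 3: 5 + 5 + 5 = 15
  bin 4: 4 + 4 + 3 + 3 = 14
This matches the lower bound, so 4 is optimal.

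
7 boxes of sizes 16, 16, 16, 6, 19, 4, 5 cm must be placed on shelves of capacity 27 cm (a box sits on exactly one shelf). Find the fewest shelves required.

Total = 19 + 16 + 16 + 16 + 6 + 5 + 4 = 82 cm.
Lower bound: ⌈82/27⌉ = 4 shelves.
A packing using 4 shelves:
  shelf 1: 19 + 6 = 25
  shelf 2: 16 + 5 + 4 = 25
  shelf 3: 16 = 16
  shelf 4: 16 = 16
This matches the lower bound, so 4 is optimal.

4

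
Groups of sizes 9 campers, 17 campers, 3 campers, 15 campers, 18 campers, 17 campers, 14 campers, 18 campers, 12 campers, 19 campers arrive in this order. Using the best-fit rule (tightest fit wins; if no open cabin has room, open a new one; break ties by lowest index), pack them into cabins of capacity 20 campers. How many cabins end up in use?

9

  9 → cabin 1 (new)  [load 9/20]
  17 → cabin 2 (new)  [load 17/20]
  3 → cabin 2  [load 20/20]
  15 → cabin 3 (new)  [load 15/20]
  18 → cabin 4 (new)  [load 18/20]
  17 → cabin 5 (new)  [load 17/20]
  14 → cabin 6 (new)  [load 14/20]
  18 → cabin 7 (new)  [load 18/20]
  12 → cabin 8 (new)  [load 12/20]
  19 → cabin 9 (new)  [load 19/20]
9 cabins opened.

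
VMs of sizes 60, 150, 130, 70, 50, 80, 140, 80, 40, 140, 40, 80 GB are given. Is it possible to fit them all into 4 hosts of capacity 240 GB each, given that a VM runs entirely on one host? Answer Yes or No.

No

Total = 1060 GB; ⌈1060/240⌉ = 5.
At least 5 hosts are required, but only 4 are allowed.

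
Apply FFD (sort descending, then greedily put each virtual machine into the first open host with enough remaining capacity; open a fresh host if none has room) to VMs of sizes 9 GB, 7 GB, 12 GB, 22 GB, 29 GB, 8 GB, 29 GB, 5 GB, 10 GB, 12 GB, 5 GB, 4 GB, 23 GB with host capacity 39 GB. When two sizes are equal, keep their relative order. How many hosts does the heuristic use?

5

Sorted descending: 29, 29, 23, 22, 12, 12, 10, 9, 8, 7, 5, 5, 4.
  29 → host 1 (new)  [load 29/39]
  29 → host 2 (new)  [load 29/39]
  23 → host 3 (new)  [load 23/39]
  22 → host 4 (new)  [load 22/39]
  12 → host 3  [load 35/39]
  12 → host 4  [load 34/39]
  10 → host 1  [load 39/39]
  9 → host 2  [load 38/39]
  8 → host 5 (new)  [load 8/39]
  7 → host 5  [load 15/39]
  5 → host 4  [load 39/39]
  5 → host 5  [load 20/39]
  4 → host 3  [load 39/39]
5 hosts opened.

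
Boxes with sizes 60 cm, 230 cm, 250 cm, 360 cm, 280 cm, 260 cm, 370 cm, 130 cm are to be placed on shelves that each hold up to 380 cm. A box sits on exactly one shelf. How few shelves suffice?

6

Total = 370 + 360 + 280 + 260 + 250 + 230 + 130 + 60 = 1940 cm.
Lower bound: ⌈1940/380⌉ = 6 shelves.
A packing using 6 shelves:
  shelf 1: 370 = 370
  shelf 2: 360 = 360
  shelf 3: 280 + 60 = 340
  shelf 4: 260 = 260
  shelf 5: 250 + 130 = 380
  shelf 6: 230 = 230
This matches the lower bound, so 6 is optimal.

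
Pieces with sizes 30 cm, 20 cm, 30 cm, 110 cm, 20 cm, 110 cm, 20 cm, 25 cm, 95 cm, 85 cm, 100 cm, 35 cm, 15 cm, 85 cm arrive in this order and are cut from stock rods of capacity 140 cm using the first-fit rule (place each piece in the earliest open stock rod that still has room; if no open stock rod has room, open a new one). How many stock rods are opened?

  30 → stock rod 1 (new)  [load 30/140]
  20 → stock rod 1  [load 50/140]
  30 → stock rod 1  [load 80/140]
  110 → stock rod 2 (new)  [load 110/140]
  20 → stock rod 1  [load 100/140]
  110 → stock rod 3 (new)  [load 110/140]
  20 → stock rod 1  [load 120/140]
  25 → stock rod 2  [load 135/140]
  95 → stock rod 4 (new)  [load 95/140]
  85 → stock rod 5 (new)  [load 85/140]
  100 → stock rod 6 (new)  [load 100/140]
  35 → stock rod 4  [load 130/140]
  15 → stock rod 1  [load 135/140]
  85 → stock rod 7 (new)  [load 85/140]
7 stock rods opened.

7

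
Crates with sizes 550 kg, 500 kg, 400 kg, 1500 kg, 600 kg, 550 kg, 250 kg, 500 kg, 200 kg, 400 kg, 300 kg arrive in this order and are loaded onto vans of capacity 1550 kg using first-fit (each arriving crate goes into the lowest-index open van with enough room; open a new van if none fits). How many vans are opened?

4

  550 → van 1 (new)  [load 550/1550]
  500 → van 1  [load 1050/1550]
  400 → van 1  [load 1450/1550]
  1500 → van 2 (new)  [load 1500/1550]
  600 → van 3 (new)  [load 600/1550]
  550 → van 3  [load 1150/1550]
  250 → van 3  [load 1400/1550]
  500 → van 4 (new)  [load 500/1550]
  200 → van 4  [load 700/1550]
  400 → van 4  [load 1100/1550]
  300 → van 4  [load 1400/1550]
4 vans opened.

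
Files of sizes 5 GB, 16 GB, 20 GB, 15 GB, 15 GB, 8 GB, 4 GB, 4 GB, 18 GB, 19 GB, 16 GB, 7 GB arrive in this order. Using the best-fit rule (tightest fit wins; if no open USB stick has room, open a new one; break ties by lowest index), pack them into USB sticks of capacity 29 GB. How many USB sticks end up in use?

7

  5 → USB stick 1 (new)  [load 5/29]
  16 → USB stick 1  [load 21/29]
  20 → USB stick 2 (new)  [load 20/29]
  15 → USB stick 3 (new)  [load 15/29]
  15 → USB stick 4 (new)  [load 15/29]
  8 → USB stick 1  [load 29/29]
  4 → USB stick 2  [load 24/29]
  4 → USB stick 2  [load 28/29]
  18 → USB stick 5 (new)  [load 18/29]
  19 → USB stick 6 (new)  [load 19/29]
  16 → USB stick 7 (new)  [load 16/29]
  7 → USB stick 6  [load 26/29]
7 USB sticks opened.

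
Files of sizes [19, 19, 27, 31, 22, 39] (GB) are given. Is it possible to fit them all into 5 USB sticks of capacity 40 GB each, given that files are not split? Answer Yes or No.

Yes

A valid assignment using 5 USB sticks:
  USB stick 1: 39 = 39
  USB stick 2: 31 = 31
  USB stick 3: 27 = 27
  USB stick 4: 22 = 22
  USB stick 5: 19 + 19 = 38
Every load is within 40 GB, so 5 USB sticks suffice.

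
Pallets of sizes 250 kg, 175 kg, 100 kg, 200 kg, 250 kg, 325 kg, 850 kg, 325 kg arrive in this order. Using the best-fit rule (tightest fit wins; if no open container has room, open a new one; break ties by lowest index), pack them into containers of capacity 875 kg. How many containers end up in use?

4

  250 → container 1 (new)  [load 250/875]
  175 → container 1  [load 425/875]
  100 → container 1  [load 525/875]
  200 → container 1  [load 725/875]
  250 → container 2 (new)  [load 250/875]
  325 → container 2  [load 575/875]
  850 → container 3 (new)  [load 850/875]
  325 → container 4 (new)  [load 325/875]
4 containers opened.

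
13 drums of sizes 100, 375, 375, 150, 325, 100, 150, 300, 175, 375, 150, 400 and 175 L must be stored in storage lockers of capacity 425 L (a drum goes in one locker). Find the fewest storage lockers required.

9

Total = 400 + 375 + 375 + 375 + 325 + 300 + 175 + 175 + 150 + 150 + 150 + 100 + 100 = 3150 L.
Lower bound: ⌈3150/425⌉ = 8 storage lockers.
A packing using 9 storage lockers:
  locker 1: 400 = 400
  locker 2: 375 = 375
  locker 3: 375 = 375
  locker 4: 375 = 375
  locker 5: 325 + 100 = 425
  locker 6: 300 + 100 = 400
  locker 7: 175 + 175 = 350
  locker 8: 150 + 150 = 300
  locker 9: 150 = 150
No arrangement into 8 storage lockers stays within capacity, so 9 is optimal.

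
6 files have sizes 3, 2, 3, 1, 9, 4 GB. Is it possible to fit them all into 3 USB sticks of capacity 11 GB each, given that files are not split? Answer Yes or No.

A valid assignment using 2 USB sticks:
  USB stick 1: 9 + 2 = 11
  USB stick 2: 4 + 3 + 3 + 1 = 11
That uses only 2 ≤ 3, so 3 USB sticks are enough.

Yes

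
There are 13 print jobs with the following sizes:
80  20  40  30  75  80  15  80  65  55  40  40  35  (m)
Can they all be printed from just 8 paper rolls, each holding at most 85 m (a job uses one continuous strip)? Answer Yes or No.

Total = 655 m; ⌈655/85⌉ = 8.
The bound of 8 does not rule out 8, but exhaustive search shows no assignment into 8 paper rolls of capacity 85 m exists — the minimum is 9.

No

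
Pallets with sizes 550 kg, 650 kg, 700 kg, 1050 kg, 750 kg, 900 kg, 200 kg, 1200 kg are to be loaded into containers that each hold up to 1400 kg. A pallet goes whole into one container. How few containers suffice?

5

Total = 1200 + 1050 + 900 + 750 + 700 + 650 + 550 + 200 = 6000 kg.
Lower bound: ⌈6000/1400⌉ = 5 containers.
A packing using 5 containers:
  container 1: 1200 + 200 = 1400
  container 2: 1050 = 1050
  container 3: 900 = 900
  container 4: 750 + 650 = 1400
  container 5: 700 + 550 = 1250
This matches the lower bound, so 5 is optimal.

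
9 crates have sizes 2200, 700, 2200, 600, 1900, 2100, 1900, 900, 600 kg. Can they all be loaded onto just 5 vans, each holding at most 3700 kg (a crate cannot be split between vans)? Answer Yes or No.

Yes

A valid assignment using 5 vans:
  van 1: 2200 + 900 + 600 = 3700
  van 2: 2200 + 700 + 600 = 3500
  van 3: 2100 = 2100
  van 4: 1900 = 1900
  van 5: 1900 = 1900
Every load is within 3700 kg, so 5 vans suffice.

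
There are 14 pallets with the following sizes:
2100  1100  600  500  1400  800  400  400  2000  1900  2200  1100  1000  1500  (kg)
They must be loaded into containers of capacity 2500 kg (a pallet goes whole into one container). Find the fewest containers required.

Total = 2200 + 2100 + 2000 + 1900 + 1500 + 1400 + 1100 + 1100 + 1000 + 800 + 600 + 500 + 400 + 400 = 17000 kg.
Lower bound: ⌈17000/2500⌉ = 7 containers.
A packing using 7 containers:
  container 1: 2200 = 2200
  container 2: 2100 + 400 = 2500
  container 3: 2000 + 500 = 2500
  container 4: 1900 + 600 = 2500
  container 5: 1500 + 1000 = 2500
  container 6: 1400 + 1100 = 2500
  container 7: 1100 + 800 + 400 = 2300
This matches the lower bound, so 7 is optimal.

7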